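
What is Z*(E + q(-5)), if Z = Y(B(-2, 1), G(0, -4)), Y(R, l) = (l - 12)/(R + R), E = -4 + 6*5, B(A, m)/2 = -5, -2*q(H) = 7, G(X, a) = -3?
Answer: 135/8 ≈ 16.875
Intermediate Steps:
q(H) = -7/2 (q(H) = -½*7 = -7/2)
B(A, m) = -10 (B(A, m) = 2*(-5) = -10)
E = 26 (E = -4 + 30 = 26)
Y(R, l) = (-12 + l)/(2*R) (Y(R, l) = (-12 + l)/((2*R)) = (-12 + l)*(1/(2*R)) = (-12 + l)/(2*R))
Z = ¾ (Z = (½)*(-12 - 3)/(-10) = (½)*(-⅒)*(-15) = ¾ ≈ 0.75000)
Z*(E + q(-5)) = 3*(26 - 7/2)/4 = (¾)*(45/2) = 135/8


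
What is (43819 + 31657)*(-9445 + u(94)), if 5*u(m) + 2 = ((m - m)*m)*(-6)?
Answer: -3564505052/5 ≈ -7.1290e+8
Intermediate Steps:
u(m) = -2/5 (u(m) = -2/5 + (((m - m)*m)*(-6))/5 = -2/5 + ((0*m)*(-6))/5 = -2/5 + (0*(-6))/5 = -2/5 + (1/5)*0 = -2/5 + 0 = -2/5)
(43819 + 31657)*(-9445 + u(94)) = (43819 + 31657)*(-9445 - 2/5) = 75476*(-47227/5) = -3564505052/5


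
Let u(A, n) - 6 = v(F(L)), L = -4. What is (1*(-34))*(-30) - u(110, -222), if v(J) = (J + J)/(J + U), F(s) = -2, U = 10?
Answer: 2029/2 ≈ 1014.5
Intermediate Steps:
v(J) = 2*J/(10 + J) (v(J) = (J + J)/(J + 10) = (2*J)/(10 + J) = 2*J/(10 + J))
u(A, n) = 11/2 (u(A, n) = 6 + 2*(-2)/(10 - 2) = 6 + 2*(-2)/8 = 6 + 2*(-2)*(⅛) = 6 - ½ = 11/2)
(1*(-34))*(-30) - u(110, -222) = (1*(-34))*(-30) - 1*11/2 = -34*(-30) - 11/2 = 1020 - 11/2 = 2029/2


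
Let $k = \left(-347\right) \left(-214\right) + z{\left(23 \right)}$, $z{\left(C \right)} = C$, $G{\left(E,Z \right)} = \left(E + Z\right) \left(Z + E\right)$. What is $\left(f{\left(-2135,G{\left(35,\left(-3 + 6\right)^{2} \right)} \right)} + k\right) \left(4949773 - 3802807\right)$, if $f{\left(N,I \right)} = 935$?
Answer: $86270194656$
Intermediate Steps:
$G{\left(E,Z \right)} = \left(E + Z\right)^{2}$ ($G{\left(E,Z \right)} = \left(E + Z\right) \left(E + Z\right) = \left(E + Z\right)^{2}$)
$k = 74281$ ($k = \left(-347\right) \left(-214\right) + 23 = 74258 + 23 = 74281$)
$\left(f{\left(-2135,G{\left(35,\left(-3 + 6\right)^{2} \right)} \right)} + k\right) \left(4949773 - 3802807\right) = \left(935 + 74281\right) \left(4949773 - 3802807\right) = 75216 \cdot 1146966 = 86270194656$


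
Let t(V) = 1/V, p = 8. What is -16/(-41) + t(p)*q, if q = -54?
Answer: -1043/164 ≈ -6.3598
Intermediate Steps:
-16/(-41) + t(p)*q = -16/(-41) - 54/8 = -16*(-1/41) + (⅛)*(-54) = 16/41 - 27/4 = -1043/164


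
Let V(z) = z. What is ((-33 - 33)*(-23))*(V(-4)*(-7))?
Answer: 42504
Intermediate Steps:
((-33 - 33)*(-23))*(V(-4)*(-7)) = ((-33 - 33)*(-23))*(-4*(-7)) = -66*(-23)*28 = 1518*28 = 42504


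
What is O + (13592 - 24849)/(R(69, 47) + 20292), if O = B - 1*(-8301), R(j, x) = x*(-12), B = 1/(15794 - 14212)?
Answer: 129526948825/15604848 ≈ 8300.4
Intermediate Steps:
B = 1/1582 ≈ 0.00063211
R(j, x) = -12*x
O = 13132183/1582 (O = 1/1582 - 1*(-8301) = 1/1582 + 8301 = 13132183/1582 ≈ 8301.0)
O + (13592 - 24849)/(R(69, 47) + 20292) = 13132183/1582 + (13592 - 24849)/(-12*47 + 20292) = 13132183/1582 - 11257/(-564 + 20292) = 13132183/1582 - 11257/19728 = 129526948825/15604848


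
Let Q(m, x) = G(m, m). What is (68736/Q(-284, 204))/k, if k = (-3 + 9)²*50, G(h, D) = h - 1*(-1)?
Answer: -2864/21225 ≈ -0.13494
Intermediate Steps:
G(h, D) = 1 + h (G(h, D) = h + 1 = 1 + h)
Q(m, x) = 1 + m
k = 1800 (k = 6²*50 = 36*50 = 1800)
(68736/Q(-284, 204))/k = (68736/(1 - 284))/1800 = (68736/(-283))*(1/1800) = (68736*(-1/283))*(1/1800) = -68736/283*1/1800 = -2864/21225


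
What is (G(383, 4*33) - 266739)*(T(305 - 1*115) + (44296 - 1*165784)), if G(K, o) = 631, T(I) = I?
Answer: 32278368184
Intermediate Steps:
(G(383, 4*33) - 266739)*(T(305 - 1*115) + (44296 - 1*165784)) = (631 - 266739)*((305 - 1*115) + (44296 - 1*165784)) = -266108*((305 - 115) + (44296 - 165784)) = -266108*(190 - 121488) = -266108*(-121298) = 32278368184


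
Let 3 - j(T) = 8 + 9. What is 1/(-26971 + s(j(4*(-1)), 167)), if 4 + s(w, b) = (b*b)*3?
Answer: 1/56692 ≈ 1.7639e-5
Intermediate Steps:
j(T) = -14 (j(T) = 3 - (8 + 9) = 3 - 1*17 = 3 - 17 = -14)
s(w, b) = -4 + 3*b² (s(w, b) = -4 + (b*b)*3 = -4 + b²*3 = -4 + 3*b²)
1/(-26971 + s(j(4*(-1)), 167)) = 1/(-26971 + (-4 + 3*167²)) = 1/(-26971 + (-4 + 3*27889)) = 1/(-26971 + (-4 + 83667)) = 1/(-26971 + 83663) = 1/56692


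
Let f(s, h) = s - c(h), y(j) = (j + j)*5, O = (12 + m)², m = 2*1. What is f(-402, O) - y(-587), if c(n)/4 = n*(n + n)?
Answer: -301860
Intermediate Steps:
c(n) = 8*n² (c(n) = 4*(n*(n + n)) = 4*(n*(2*n)) = 4*(2*n²) = 8*n²)
m = 2
O = 196 (O = (12 + 2)² = 14² = 196)
y(j) = 10*j (y(j) = (2*j)*5 = 10*j)
f(s, h) = s - 8*h²
f(-402, O) - y(-587) = (-402 - 8*196²) - 10*(-587) = (-402 - 8*38416) - 1*(-5870) = (-402 - 307328) + 5870 = -307730 + 5870 = -301860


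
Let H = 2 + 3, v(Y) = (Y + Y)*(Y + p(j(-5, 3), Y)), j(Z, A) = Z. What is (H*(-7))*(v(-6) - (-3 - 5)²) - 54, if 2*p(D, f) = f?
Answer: -1594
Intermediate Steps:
p(D, f) = f/2
v(Y) = 3*Y² (v(Y) = (Y + Y)*(Y + Y/2) = (2*Y)*(3*Y/2) = 3*Y²)
H = 5
(H*(-7))*(v(-6) - (-3 - 5)²) - 54 = (5*(-7))*(3*(-6)² - (-3 - 5)²) - 54 = -35*(3*36 - 1*(-8)²) - 54 = -35*(108 - 1*64) - 54 = -35*(108 - 64) - 54 = -35*44 - 54 = -1540 - 54 = -1594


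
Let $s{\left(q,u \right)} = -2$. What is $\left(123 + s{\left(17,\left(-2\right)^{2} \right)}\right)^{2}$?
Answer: $14641$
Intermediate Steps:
$\left(123 + s{\left(17,\left(-2\right)^{2} \right)}\right)^{2} = \left(123 - 2\right)^{2} = 121^{2} = 14641$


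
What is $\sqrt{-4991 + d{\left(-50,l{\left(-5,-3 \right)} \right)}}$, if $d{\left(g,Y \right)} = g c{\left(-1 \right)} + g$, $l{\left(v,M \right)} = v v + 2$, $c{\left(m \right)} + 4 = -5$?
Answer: $i \sqrt{4591} \approx 67.757 i$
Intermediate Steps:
$c{\left(m \right)} = -9$ ($c{\left(m \right)} = -4 - 5 = -9$)
$l{\left(v,M \right)} = 2 + v^{2}$ ($l{\left(v,M \right)} = v^{2} + 2 = 2 + v^{2}$)
$d{\left(g,Y \right)} = - 8 g$ ($d{\left(g,Y \right)} = g \left(-9\right) + g = - 9 g + g = - 8 g$)
$\sqrt{-4991 + d{\left(-50,l{\left(-5,-3 \right)} \right)}} = \sqrt{-4991 - -400} = \sqrt{-4991 + 400} = \sqrt{-4591} = i \sqrt{4591}$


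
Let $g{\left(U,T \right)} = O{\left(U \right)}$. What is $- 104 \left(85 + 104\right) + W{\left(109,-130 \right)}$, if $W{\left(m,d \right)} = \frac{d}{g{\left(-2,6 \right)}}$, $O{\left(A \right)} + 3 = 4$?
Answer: $-19786$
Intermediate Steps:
$O{\left(A \right)} = 1$ ($O{\left(A \right)} = -3 + 4 = 1$)
$g{\left(U,T \right)} = 1$
$W{\left(m,d \right)} = d$ ($W{\left(m,d \right)} = \frac{d}{1} = d 1 = d$)
$- 104 \left(85 + 104\right) + W{\left(109,-130 \right)} = - 104 \left(85 + 104\right) - 130 = \left(-104\right) 189 - 130 = -19656 - 130 = -19786$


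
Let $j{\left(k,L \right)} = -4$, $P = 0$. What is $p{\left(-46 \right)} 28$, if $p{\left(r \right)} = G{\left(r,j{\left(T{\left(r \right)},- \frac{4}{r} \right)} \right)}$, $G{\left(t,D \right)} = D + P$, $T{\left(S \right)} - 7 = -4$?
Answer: $-112$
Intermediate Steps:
$T{\left(S \right)} = 3$ ($T{\left(S \right)} = 7 - 4 = 3$)
$G{\left(t,D \right)} = D$ ($G{\left(t,D \right)} = D + 0 = D$)
$p{\left(r \right)} = -4$
$p{\left(-46 \right)} 28 = \left(-4\right) 28 = -112$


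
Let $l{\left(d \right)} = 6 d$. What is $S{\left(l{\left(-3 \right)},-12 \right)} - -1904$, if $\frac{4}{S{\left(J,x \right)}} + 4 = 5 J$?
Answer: $\frac{89486}{47} \approx 1904.0$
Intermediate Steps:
$S{\left(J,x \right)} = \frac{4}{-4 + 5 J}$
$S{\left(l{\left(-3 \right)},-12 \right)} - -1904 = \frac{4}{-4 + 5 \cdot 6 \left(-3\right)} - -1904 = \frac{4}{-4 + 5 \left(-18\right)} + 1904 = \frac{4}{-4 - 90} + 1904 = \frac{4}{-94} + 1904 = 4 \left(- \frac{1}{94}\right) + 1904 = - \frac{2}{47} + 1904 = \frac{89486}{47}$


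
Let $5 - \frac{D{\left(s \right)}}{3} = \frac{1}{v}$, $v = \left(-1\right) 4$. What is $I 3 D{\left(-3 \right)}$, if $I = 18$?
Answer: $\frac{1701}{2} \approx 850.5$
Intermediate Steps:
$v = -4$
$D{\left(s \right)} = \frac{63}{4}$ ($D{\left(s \right)} = 15 - \frac{3}{-4} = 15 - - \frac{3}{4} = 15 + \frac{3}{4} = \frac{63}{4}$)
$I 3 D{\left(-3 \right)} = 18 \cdot 3 \cdot \frac{63}{4} = 54 \cdot \frac{63}{4} = \frac{1701}{2}$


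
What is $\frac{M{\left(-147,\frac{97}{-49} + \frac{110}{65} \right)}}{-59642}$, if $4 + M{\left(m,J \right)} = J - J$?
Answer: $\frac{2}{29821} \approx 6.7067 \cdot 10^{-5}$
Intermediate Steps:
$M{\left(m,J \right)} = -4$ ($M{\left(m,J \right)} = -4 + \left(J - J\right) = -4 + 0 = -4$)
$\frac{M{\left(-147,\frac{97}{-49} + \frac{110}{65} \right)}}{-59642} = - \frac{4}{-59642} = \left(-4\right) \left(- \frac{1}{59642}\right) = \frac{2}{29821}$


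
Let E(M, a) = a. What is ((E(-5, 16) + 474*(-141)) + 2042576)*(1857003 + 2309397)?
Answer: 8231798131200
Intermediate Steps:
((E(-5, 16) + 474*(-141)) + 2042576)*(1857003 + 2309397) = ((16 + 474*(-141)) + 2042576)*(1857003 + 2309397) = ((16 - 66834) + 2042576)*4166400 = (-66818 + 2042576)*4166400 = 1975758*4166400 = 8231798131200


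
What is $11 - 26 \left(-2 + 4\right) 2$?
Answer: $-93$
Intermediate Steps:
$11 - 26 \left(-2 + 4\right) 2 = 11 - 26 \cdot 2 \cdot 2 = 11 - 104 = -93$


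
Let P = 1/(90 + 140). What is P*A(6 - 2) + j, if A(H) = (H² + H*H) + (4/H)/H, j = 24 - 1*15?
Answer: 8409/920 ≈ 9.1402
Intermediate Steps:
P = 1/230 ≈ 0.0043478
j = 9 (j = 24 - 15 = 9)
A(H) = 2*H² + 4/H² (A(H) = (H² + H²) + 4/H² = 2*H² + 4/H²)
P*A(6 - 2) + j = (2*(2 + (6 - 2)⁴)/(6 - 2)²)/230 + 9 = (2*(2 + 4⁴)/4²)/230 + 9 = (2*(1/16)*(2 + 256))/230 + 9 = (2*(1/16)*258)/230 + 9 = (1/230)*(129/4) + 9 = 129/920 + 9 = 8409/920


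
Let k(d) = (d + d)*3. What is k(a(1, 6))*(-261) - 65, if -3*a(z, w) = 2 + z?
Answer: 1501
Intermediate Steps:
a(z, w) = -2/3 - z/3 (a(z, w) = -(2 + z)/3 = -2/3 - z/3)
k(d) = 6*d (k(d) = (2*d)*3 = 6*d)
k(a(1, 6))*(-261) - 65 = (6*(-2/3 - 1/3*1))*(-261) - 65 = (6*(-2/3 - 1/3))*(-261) - 65 = (6*(-1))*(-261) - 65 = -6*(-261) - 65 = 1566 - 65 = 1501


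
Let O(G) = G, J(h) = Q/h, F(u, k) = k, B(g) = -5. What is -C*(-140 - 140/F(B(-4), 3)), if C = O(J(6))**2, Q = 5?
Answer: 3500/27 ≈ 129.63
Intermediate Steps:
J(h) = 5/h
C = 25/36 (C = (5/6)**2 = 25/36 ≈ 0.69444)
-C*(-140 - 140/F(B(-4), 3)) = -25*(-140 - 140/3)/36 = -25*(-560)/(36*3) = -1*(-3500/27) = 3500/27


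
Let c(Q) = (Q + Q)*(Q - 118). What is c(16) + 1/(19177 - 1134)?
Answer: -58892351/18043 ≈ -3264.0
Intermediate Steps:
c(Q) = 2*Q*(-118 + Q) (c(Q) = (2*Q)*(-118 + Q) = 2*Q*(-118 + Q))
c(16) + 1/(19177 - 1134) = 2*16*(-118 + 16) + 1/(19177 - 1134) = 2*16*(-102) + 1/18043 = -3264 + 1/18043 = -58892351/18043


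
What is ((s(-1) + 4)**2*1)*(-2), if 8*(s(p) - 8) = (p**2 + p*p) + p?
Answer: -9409/32 ≈ -294.03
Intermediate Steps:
s(p) = 8 + p**2/4 + p/8 (s(p) = 8 + ((p**2 + p*p) + p)/8 = 8 + ((p**2 + p**2) + p)/8 = 8 + (2*p**2 + p)/8 = 8 + (p + 2*p**2)/8 = 8 + (p**2/4 + p/8) = 8 + p**2/4 + p/8)
((s(-1) + 4)**2*1)*(-2) = (((8 + (1/4)*(-1)**2 + (1/8)*(-1)) + 4)**2*1)*(-2) = (((8 + (1/4)*1 - 1/8) + 4)**2*1)*(-2) = (((8 + 1/4 - 1/8) + 4)**2*1)*(-2) = ((65/8 + 4)**2*1)*(-2) = ((97/8)**2*1)*(-2) = ((9409/64)*1)*(-2) = (9409/64)*(-2) = -9409/32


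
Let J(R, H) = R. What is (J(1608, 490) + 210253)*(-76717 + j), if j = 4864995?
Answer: 1014449365358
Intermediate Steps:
(J(1608, 490) + 210253)*(-76717 + j) = (1608 + 210253)*(-76717 + 4864995) = 211861*4788278 = 1014449365358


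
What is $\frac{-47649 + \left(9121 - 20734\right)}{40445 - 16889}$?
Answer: $- \frac{9877}{3926} \approx -2.5158$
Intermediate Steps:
$\frac{-47649 + \left(9121 - 20734\right)}{40445 - 16889} = \frac{-47649 + \left(9121 - 20734\right)}{23556} = \left(-47649 - 11613\right) \frac{1}{23556} = \left(-59262\right) \frac{1}{23556} = - \frac{9877}{3926}$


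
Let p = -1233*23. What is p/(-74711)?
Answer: 28359/74711 ≈ 0.37958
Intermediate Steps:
p = -28359
p/(-74711) = -28359/(-74711) = -28359*(-1/74711) = 28359/74711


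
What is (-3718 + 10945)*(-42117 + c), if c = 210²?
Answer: 14331141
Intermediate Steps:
c = 44100
(-3718 + 10945)*(-42117 + c) = (-3718 + 10945)*(-42117 + 44100) = 7227*1983 = 14331141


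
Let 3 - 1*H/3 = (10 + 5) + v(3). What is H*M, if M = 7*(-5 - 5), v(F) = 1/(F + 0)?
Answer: 2590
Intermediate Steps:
v(F) = 1/F
H = -37 (H = 9 - 3*((10 + 5) + 1/3) = 9 - 3*(15 + ⅓) = 9 - 3*46/3 = 9 - 46 = -37)
M = -70 (M = 7*(-10) = -70)
H*M = -37*(-70) = 2590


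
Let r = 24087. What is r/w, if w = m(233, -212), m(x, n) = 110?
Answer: 24087/110 ≈ 218.97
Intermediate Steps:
w = 110
r/w = 24087/110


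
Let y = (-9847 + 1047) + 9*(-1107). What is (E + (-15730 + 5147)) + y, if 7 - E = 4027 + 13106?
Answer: -46472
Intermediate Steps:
E = -17126 (E = 7 - (4027 + 13106) = 7 - 1*17133 = 7 - 17133 = -17126)
y = -18763 (y = -8800 - 9963 = -18763)
(E + (-15730 + 5147)) + y = (-17126 + (-15730 + 5147)) - 18763 = (-17126 - 10583) - 18763 = -27709 - 18763 = -46472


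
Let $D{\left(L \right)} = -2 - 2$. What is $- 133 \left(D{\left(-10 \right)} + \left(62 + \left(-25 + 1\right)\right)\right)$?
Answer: $-4522$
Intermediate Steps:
$D{\left(L \right)} = -4$ ($D{\left(L \right)} = -2 - 2 = -4$)
$- 133 \left(D{\left(-10 \right)} + \left(62 + \left(-25 + 1\right)\right)\right) = - 133 \left(-4 + \left(62 + \left(-25 + 1\right)\right)\right) = - 133 \left(-4 + \left(62 - 24\right)\right) = - 133 \left(-4 + 38\right) = \left(-133\right) 34 = -4522$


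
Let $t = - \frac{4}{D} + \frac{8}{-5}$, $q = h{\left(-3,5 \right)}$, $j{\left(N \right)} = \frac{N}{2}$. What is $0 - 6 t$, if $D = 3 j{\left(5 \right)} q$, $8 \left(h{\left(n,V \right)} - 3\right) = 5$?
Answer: $\frac{304}{29} \approx 10.483$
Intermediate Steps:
$h{\left(n,V \right)} = \frac{29}{8}$ ($h{\left(n,V \right)} = 3 + \frac{1}{8} \cdot 5 = 3 + \frac{5}{8} = \frac{29}{8}$)
$j{\left(N \right)} = \frac{N}{2}$ ($j{\left(N \right)} = N \frac{1}{2} = \frac{N}{2}$)
$q = \frac{29}{8} \approx 3.625$
$D = \frac{435}{16}$ ($D = 3 \cdot \frac{1}{2} \cdot 5 \cdot \frac{29}{8} = 3 \cdot \frac{5}{2} \cdot \frac{29}{8} = \frac{15}{2} \cdot \frac{29}{8} = \frac{435}{16} \approx 27.188$)
$t = - \frac{152}{87}$ ($t = - \frac{4}{\frac{435}{16}} + \frac{8}{-5} = \left(-4\right) \frac{16}{435} + 8 \left(- \frac{1}{5}\right) = - \frac{64}{435} - \frac{8}{5} = - \frac{152}{87} \approx -1.7471$)
$0 - 6 t = 0 - - \frac{304}{29} = 0 + \frac{304}{29} = \frac{304}{29}$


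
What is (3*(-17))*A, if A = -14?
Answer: 714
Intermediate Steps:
(3*(-17))*A = (3*(-17))*(-14) = -51*(-14) = 714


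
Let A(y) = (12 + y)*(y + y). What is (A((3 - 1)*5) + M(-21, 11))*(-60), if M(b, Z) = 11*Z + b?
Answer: -32400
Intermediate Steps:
M(b, Z) = b + 11*Z
A(y) = 2*y*(12 + y) (A(y) = (12 + y)*(2*y) = 2*y*(12 + y))
(A((3 - 1)*5) + M(-21, 11))*(-60) = (2*((3 - 1)*5)*(12 + (3 - 1)*5) + (-21 + 11*11))*(-60) = (2*(2*5)*(12 + 2*5) + (-21 + 121))*(-60) = (2*10*(12 + 10) + 100)*(-60) = (2*10*22 + 100)*(-60) = (440 + 100)*(-60) = 540*(-60) = -32400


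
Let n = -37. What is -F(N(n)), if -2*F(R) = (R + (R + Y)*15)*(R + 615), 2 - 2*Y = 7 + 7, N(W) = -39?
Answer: -205632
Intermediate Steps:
Y = -6 (Y = 1 - (7 + 7)/2 = 1 - ½*14 = 1 - 7 = -6)
F(R) = -(-90 + 16*R)*(615 + R)/2 (F(R) = -(R + (R - 6)*15)*(R + 615)/2 = -(R + (-6 + R)*15)*(615 + R)/2 = -(R + (-90 + 15*R))*(615 + R)/2 = -(-90 + 16*R)*(615 + R)/2)
-F(N(n)) = -(27675 - 4875*(-39) - 8*(-39)²) = -(27675 + 190125 - 8*1521) = -(27675 + 190125 - 12168) = -1*205632 = -205632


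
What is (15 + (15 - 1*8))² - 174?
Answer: 310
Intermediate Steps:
(15 + (15 - 1*8))² - 174 = (15 + (15 - 8))² - 174 = (15 + 7)² - 174 = 22² - 174 = 484 - 174 = 310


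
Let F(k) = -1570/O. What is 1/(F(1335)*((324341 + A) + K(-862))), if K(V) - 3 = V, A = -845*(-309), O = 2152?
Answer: -1076/458900795 ≈ -2.3447e-6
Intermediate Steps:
F(k) = -785/1076 (F(k) = -1570/2152 = -1570*1/2152 = -785/1076)
A = 261105
K(V) = 3 + V
1/(F(1335)*((324341 + A) + K(-862))) = 1/((-785/1076)*((324341 + 261105) + (3 - 862))) = -1076/(785*(585446 - 859)) = -1076/785/584587 = -1076/785*1/584587 = -1076/458900795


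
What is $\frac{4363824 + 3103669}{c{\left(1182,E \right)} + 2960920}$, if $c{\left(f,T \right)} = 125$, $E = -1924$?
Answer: $\frac{7467493}{2961045} \approx 2.5219$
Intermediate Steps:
$\frac{4363824 + 3103669}{c{\left(1182,E \right)} + 2960920} = \frac{4363824 + 3103669}{125 + 2960920} = \frac{7467493}{2961045}$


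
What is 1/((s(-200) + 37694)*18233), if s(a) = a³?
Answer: -1/145176725298 ≈ -6.8882e-12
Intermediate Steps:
1/((s(-200) + 37694)*18233) = 1/(((-200)³ + 37694)*18233) = (1/18233)/(-8000000 + 37694) = (1/18233)/(-7962306) = -1/7962306*1/18233 = -1/145176725298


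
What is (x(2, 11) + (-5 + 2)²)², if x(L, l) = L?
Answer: 121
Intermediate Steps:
(x(2, 11) + (-5 + 2)²)² = (2 + (-5 + 2)²)² = (2 + (-3)²)² = (2 + 9)² = 11² = 121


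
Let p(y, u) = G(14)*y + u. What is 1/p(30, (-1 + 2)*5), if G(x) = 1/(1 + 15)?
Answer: 8/55 ≈ 0.14545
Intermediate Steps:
G(x) = 1/16
p(y, u) = u + y/16 (p(y, u) = y/16 + u = u + y/16)
1/p(30, (-1 + 2)*5) = 1/((-1 + 2)*5 + (1/16)*30) = 1/(1*5 + 15/8) = 1/(5 + 15/8) = 1/(55/8) = 8/55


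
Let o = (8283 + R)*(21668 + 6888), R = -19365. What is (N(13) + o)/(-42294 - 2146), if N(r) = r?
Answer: 316457579/44440 ≈ 7121.0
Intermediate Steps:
o = -316457592 (o = (8283 - 19365)*(21668 + 6888) = -11082*28556 = -316457592)
(N(13) + o)/(-42294 - 2146) = (13 - 316457592)/(-42294 - 2146) = -316457579/(-44440) = -316457579*(-1/44440) = 316457579/44440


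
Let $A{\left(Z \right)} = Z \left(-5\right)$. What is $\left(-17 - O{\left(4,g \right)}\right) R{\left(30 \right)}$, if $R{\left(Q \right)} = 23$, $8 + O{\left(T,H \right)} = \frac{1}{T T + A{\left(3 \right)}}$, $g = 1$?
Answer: $-230$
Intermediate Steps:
$A{\left(Z \right)} = - 5 Z$
$O{\left(T,H \right)} = -8 + \frac{1}{-15 + T^{2}}$ ($O{\left(T,H \right)} = -8 + \frac{1}{T T - 15} = -8 + \frac{1}{T^{2} - 15} = -8 + \frac{1}{-15 + T^{2}}$)
$\left(-17 - O{\left(4,g \right)}\right) R{\left(30 \right)} = \left(-17 - \frac{121 - 8 \cdot 4^{2}}{-15 + 4^{2}}\right) 23 = \left(-17 - \frac{121 - 128}{-15 + 16}\right) 23 = \left(-17 - \frac{121 - 128}{1}\right) 23 = \left(-17 - 1 \left(-7\right)\right) 23 = \left(-17 - -7\right) 23 = \left(-17 + 7\right) 23 = \left(-10\right) 23 = -230$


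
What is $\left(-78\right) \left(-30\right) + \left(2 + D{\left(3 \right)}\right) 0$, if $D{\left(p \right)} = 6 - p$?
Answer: $2340$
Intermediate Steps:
$\left(-78\right) \left(-30\right) + \left(2 + D{\left(3 \right)}\right) 0 = \left(-78\right) \left(-30\right) + \left(2 + \left(6 - 3\right)\right) 0 = 2340 + \left(2 + \left(6 - 3\right)\right) 0 = 2340 + \left(2 + 3\right) 0 = 2340 + 5 \cdot 0 = 2340 + 0 = 2340$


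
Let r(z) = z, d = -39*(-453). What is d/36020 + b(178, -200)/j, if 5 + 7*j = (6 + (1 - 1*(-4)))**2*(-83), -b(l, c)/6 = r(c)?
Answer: -976953/2827570 ≈ -0.34551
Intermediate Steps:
d = 17667
b(l, c) = -6*c
j = -10048/7 (j = -5/7 + ((6 + (1 - 1*(-4)))**2*(-83))/7 = -5/7 + ((6 + (1 + 4))**2*(-83))/7 = -5/7 + ((6 + 5)**2*(-83))/7 = -5/7 + (11**2*(-83))/7 = -5/7 + (121*(-83))/7 = -5/7 + (1/7)*(-10043) = -5/7 - 10043/7 = -10048/7 ≈ -1435.4)
d/36020 + b(178, -200)/j = 17667/36020 + (-6*(-200))/(-10048/7) = 17667*(1/36020) + 1200*(-7/10048) = 17667/36020 - 525/628 = -976953/2827570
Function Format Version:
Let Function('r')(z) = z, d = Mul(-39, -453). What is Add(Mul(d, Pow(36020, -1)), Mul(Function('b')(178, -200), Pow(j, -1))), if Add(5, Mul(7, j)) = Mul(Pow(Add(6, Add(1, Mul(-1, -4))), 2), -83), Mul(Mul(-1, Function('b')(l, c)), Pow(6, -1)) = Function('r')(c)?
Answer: Rational(-976953, 2827570) ≈ -0.34551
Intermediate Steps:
d = 17667
Function('b')(l, c) = Mul(-6, c)
j = Rational(-10048, 7) (j = Add(Rational(-5, 7), Mul(Rational(1, 7), Mul(Pow(Add(6, Add(1, Mul(-1, -4))), 2), -83))) = Add(Rational(-5, 7), Mul(Rational(1, 7), Mul(Pow(Add(6, Add(1, 4)), 2), -83))) = Add(Rational(-5, 7), Mul(Rational(1, 7), Mul(Pow(Add(6, 5), 2), -83))) = Add(Rational(-5, 7), Mul(Rational(1, 7), Mul(Pow(11, 2), -83))) = Add(Rational(-5, 7), Mul(Rational(1, 7), Mul(121, -83))) = Add(Rational(-5, 7), Mul(Rational(1, 7), -10043)) = Add(Rational(-5, 7), Rational(-10043, 7)) = Rational(-10048, 7) ≈ -1435.4)
Add(Mul(d, Pow(36020, -1)), Mul(Function('b')(178, -200), Pow(j, -1))) = Add(Mul(17667, Pow(36020, -1)), Mul(Mul(-6, -200), Pow(Rational(-10048, 7), -1))) = Add(Mul(17667, Rational(1, 36020)), Mul(1200, Rational(-7, 10048))) = Add(Rational(17667, 36020), Rational(-525, 628)) = Rational(-976953, 2827570)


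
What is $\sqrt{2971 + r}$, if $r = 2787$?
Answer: $\sqrt{5758} \approx 75.881$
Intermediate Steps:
$\sqrt{2971 + r} = \sqrt{2971 + 2787} = \sqrt{5758}$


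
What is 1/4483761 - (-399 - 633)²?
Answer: -4775313075263/4483761 ≈ -1.0650e+6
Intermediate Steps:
1/4483761 - (-399 - 633)² = 1/4483761 - 1*(-1032)² = 1/4483761 - 1*1065024 = 1/4483761 - 1065024 = -4775313075263/4483761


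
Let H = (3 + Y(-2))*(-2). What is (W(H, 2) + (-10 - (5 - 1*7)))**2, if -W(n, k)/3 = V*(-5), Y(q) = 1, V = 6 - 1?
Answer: 4489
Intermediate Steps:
V = 5
H = -8 (H = (3 + 1)*(-2) = 4*(-2) = -8)
W(n, k) = 75 (W(n, k) = -15*(-5) = -3*(-25) = 75)
(W(H, 2) + (-10 - (5 - 1*7)))**2 = (75 + (-10 - (5 - 1*7)))**2 = (75 + (-10 - (5 - 7)))**2 = (75 + (-10 - 1*(-2)))**2 = (75 + (-10 + 2))**2 = (75 - 8)**2 = 67**2 = 4489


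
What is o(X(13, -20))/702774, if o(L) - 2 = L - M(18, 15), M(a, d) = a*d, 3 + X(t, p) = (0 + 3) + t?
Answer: -85/234258 ≈ -0.00036285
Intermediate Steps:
X(t, p) = t (X(t, p) = -3 + ((0 + 3) + t) = -3 + (3 + t) = t)
o(L) = -268 + L (o(L) = 2 + (L - 18*15) = 2 + (L - 1*270) = 2 + (L - 270) = 2 + (-270 + L) = -268 + L)
o(X(13, -20))/702774 = (-268 + 13)/702774 = -255*1/702774 = -85/234258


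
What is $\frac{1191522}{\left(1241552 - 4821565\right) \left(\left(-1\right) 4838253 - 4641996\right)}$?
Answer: $\frac{397174}{11313138221079} \approx 3.5107 \cdot 10^{-8}$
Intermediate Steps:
$\frac{1191522}{\left(1241552 - 4821565\right) \left(\left(-1\right) 4838253 - 4641996\right)} = \frac{1191522}{\left(-3580013\right) \left(-4838253 - 4641996\right)} = \frac{1191522}{\left(-3580013\right) \left(-9480249\right)} = \frac{1191522}{33939414663237} = 1191522 \cdot \frac{1}{33939414663237} = \frac{397174}{11313138221079}$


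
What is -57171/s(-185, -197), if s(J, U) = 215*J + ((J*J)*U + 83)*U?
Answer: -3363/78128347 ≈ -4.3045e-5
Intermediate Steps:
s(J, U) = 215*J + U*(83 + U*J²) (s(J, U) = 215*J + (J²*U + 83)*U = 215*J + (U*J² + 83)*U = 215*J + (83 + U*J²)*U = 215*J + U*(83 + U*J²))
-57171/s(-185, -197) = -57171/(83*(-197) + 215*(-185) + (-185)²*(-197)²) = -57171/(-16351 - 39775 + 34225*38809) = -57171/(-16351 - 39775 + 1328238025) = -57171/1328181899 = -57171*1/1328181899 = -3363/78128347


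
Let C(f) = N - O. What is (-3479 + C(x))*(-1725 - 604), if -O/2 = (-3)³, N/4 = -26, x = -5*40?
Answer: 8470573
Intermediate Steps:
x = -200
N = -104 (N = 4*(-26) = -104)
O = 54 (O = -2*(-3)³ = -2*(-27) = 54)
C(f) = -158 (C(f) = -104 - 1*54 = -104 - 54 = -158)
(-3479 + C(x))*(-1725 - 604) = (-3479 - 158)*(-1725 - 604) = -3637*(-2329) = 8470573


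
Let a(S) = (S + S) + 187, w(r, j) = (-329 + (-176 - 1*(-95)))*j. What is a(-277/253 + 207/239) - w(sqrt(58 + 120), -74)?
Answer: -1823289115/60467 ≈ -30153.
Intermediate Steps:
w(r, j) = -410*j (w(r, j) = (-329 + (-176 + 95))*j = (-329 - 81)*j = -410*j)
a(S) = 187 + 2*S (a(S) = 2*S + 187 = 187 + 2*S)
a(-277/253 + 207/239) - w(sqrt(58 + 120), -74) = (187 + 2*(-277/253 + 207/239)) - (-410)*(-74) = (187 + 2*(-277*1/253 + 207*(1/239))) - 1*30340 = (187 + 2*(-277/253 + 207/239)) - 30340 = (187 + 2*(-13832/60467)) - 30340 = (187 - 27664/60467) - 30340 = 11279665/60467 - 30340 = -1823289115/60467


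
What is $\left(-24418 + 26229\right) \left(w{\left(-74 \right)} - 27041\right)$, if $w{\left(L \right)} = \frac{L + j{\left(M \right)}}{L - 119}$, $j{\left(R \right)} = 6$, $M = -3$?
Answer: $- \frac{9451328295}{193} \approx -4.8971 \cdot 10^{7}$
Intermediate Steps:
$w{\left(L \right)} = \frac{6 + L}{-119 + L}$ ($w{\left(L \right)} = \frac{L + 6}{L - 119} = \frac{6 + L}{-119 + L}$)
$\left(-24418 + 26229\right) \left(w{\left(-74 \right)} - 27041\right) = \left(-24418 + 26229\right) \left(\frac{6 - 74}{-119 - 74} - 27041\right) = 1811 \left(\frac{1}{-193} \left(-68\right) - 27041\right) = 1811 \left(\left(- \frac{1}{193}\right) \left(-68\right) - 27041\right) = 1811 \left(\frac{68}{193} - 27041\right) = 1811 \left(- \frac{5218845}{193}\right) = - \frac{9451328295}{193}$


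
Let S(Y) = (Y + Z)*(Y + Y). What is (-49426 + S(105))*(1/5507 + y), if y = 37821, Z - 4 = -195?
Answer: -14056000816528/5507 ≈ -2.5524e+9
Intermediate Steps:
Z = -191 (Z = 4 - 195 = -191)
S(Y) = 2*Y*(-191 + Y) (S(Y) = (Y - 191)*(Y + Y) = (-191 + Y)*(2*Y) = 2*Y*(-191 + Y))
(-49426 + S(105))*(1/5507 + y) = (-49426 + 2*105*(-191 + 105))*(1/5507 + 37821) = (-49426 + 2*105*(-86))*(1/5507 + 37821) = (-49426 - 18060)*(208280248/5507) = -67486*208280248/5507 = -14056000816528/5507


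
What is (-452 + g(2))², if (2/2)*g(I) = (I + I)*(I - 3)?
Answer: 207936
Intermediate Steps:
g(I) = 2*I*(-3 + I) (g(I) = (I + I)*(I - 3) = (2*I)*(-3 + I) = 2*I*(-3 + I))
(-452 + g(2))² = (-452 + 2*2*(-3 + 2))² = (-452 + 2*2*(-1))² = (-452 - 4)² = (-456)² = 207936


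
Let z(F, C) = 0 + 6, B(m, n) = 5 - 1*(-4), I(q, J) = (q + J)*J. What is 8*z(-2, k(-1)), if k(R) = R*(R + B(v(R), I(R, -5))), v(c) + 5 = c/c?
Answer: 48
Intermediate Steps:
I(q, J) = J*(J + q) (I(q, J) = (J + q)*J = J*(J + q))
v(c) = -4 (v(c) = -5 + c/c = -5 + 1 = -4)
B(m, n) = 9 (B(m, n) = 5 + 4 = 9)
k(R) = R*(9 + R) (k(R) = R*(R + 9) = R*(9 + R))
z(F, C) = 6
8*z(-2, k(-1)) = 8*6 = 48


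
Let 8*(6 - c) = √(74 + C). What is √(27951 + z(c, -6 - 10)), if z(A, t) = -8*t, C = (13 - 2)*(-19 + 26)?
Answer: √28079 ≈ 167.57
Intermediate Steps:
C = 77 (C = 11*7 = 77)
c = 6 - √151/8 (c = 6 - √(74 + 77)/8 = 6 - √151/8 ≈ 4.4640)
√(27951 + z(c, -6 - 10)) = √(27951 - 8*(-6 - 10)) = √(27951 - 8*(-16)) = √(27951 + 128) = √28079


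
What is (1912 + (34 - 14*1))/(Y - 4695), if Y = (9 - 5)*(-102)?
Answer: -92/243 ≈ -0.37860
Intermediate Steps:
Y = -408 (Y = 4*(-102) = -408)
(1912 + (34 - 14*1))/(Y - 4695) = (1912 + (34 - 14*1))/(-408 - 4695) = (1912 + (34 - 14))/(-5103) = (1912 + 20)*(-1/5103) = 1932*(-1/5103) = -92/243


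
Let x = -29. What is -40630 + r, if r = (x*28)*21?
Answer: -57682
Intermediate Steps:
r = -17052 (r = -29*28*21 = -812*21 = -17052)
-40630 + r = -40630 - 17052 = -57682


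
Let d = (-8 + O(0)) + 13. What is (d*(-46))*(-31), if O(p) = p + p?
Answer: 7130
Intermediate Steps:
O(p) = 2*p
d = 5 (d = (-8 + 2*0) + 13 = (-8 + 0) + 13 = -8 + 13 = 5)
(d*(-46))*(-31) = (5*(-46))*(-31) = -230*(-31) = 7130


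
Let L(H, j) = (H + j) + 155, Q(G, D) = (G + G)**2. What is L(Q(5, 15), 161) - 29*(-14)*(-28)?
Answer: -10952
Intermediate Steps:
Q(G, D) = 4*G**2 (Q(G, D) = (2*G)**2 = 4*G**2)
L(H, j) = 155 + H + j
L(Q(5, 15), 161) - 29*(-14)*(-28) = (155 + 4*5**2 + 161) - 29*(-14)*(-28) = (155 + 4*25 + 161) + 406*(-28) = (155 + 100 + 161) - 11368 = 416 - 11368 = -10952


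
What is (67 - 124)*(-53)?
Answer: 3021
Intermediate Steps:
(67 - 124)*(-53) = -57*(-53) = 3021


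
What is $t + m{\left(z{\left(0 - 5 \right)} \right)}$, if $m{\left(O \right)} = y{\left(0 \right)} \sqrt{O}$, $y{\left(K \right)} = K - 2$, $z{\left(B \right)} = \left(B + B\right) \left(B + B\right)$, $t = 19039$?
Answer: $19019$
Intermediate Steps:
$z{\left(B \right)} = 4 B^{2}$ ($z{\left(B \right)} = 2 B 2 B = 4 B^{2}$)
$y{\left(K \right)} = -2 + K$
$m{\left(O \right)} = - 2 \sqrt{O}$ ($m{\left(O \right)} = \left(-2 + 0\right) \sqrt{O} = - 2 \sqrt{O}$)
$t + m{\left(z{\left(0 - 5 \right)} \right)} = 19039 - 2 \sqrt{4 \left(0 - 5\right)^{2}} = 19039 - 2 \sqrt{4 \left(-5\right)^{2}} = 19039 - 2 \sqrt{4 \cdot 25} = 19039 - 2 \sqrt{100} = 19039 - 20 = 19019$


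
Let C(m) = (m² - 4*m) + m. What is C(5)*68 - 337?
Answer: 343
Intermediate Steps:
C(m) = m² - 3*m
C(5)*68 - 337 = (5*(-3 + 5))*68 - 337 = (5*2)*68 - 337 = 10*68 - 337 = 680 - 337 = 343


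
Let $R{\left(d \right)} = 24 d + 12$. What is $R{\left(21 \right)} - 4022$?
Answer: $-3506$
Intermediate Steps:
$R{\left(d \right)} = 12 + 24 d$
$R{\left(21 \right)} - 4022 = \left(12 + 24 \cdot 21\right) - 4022 = \left(12 + 504\right) - 4022 = 516 - 4022 = -3506$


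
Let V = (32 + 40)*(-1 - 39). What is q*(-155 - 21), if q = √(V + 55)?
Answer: -880*I*√113 ≈ -9354.5*I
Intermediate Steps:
V = -2880 (V = 72*(-40) = -2880)
q = 5*I*√113 (q = √(-2880 + 55) = √(-2825) = 5*I*√113 ≈ 53.151*I)
q*(-155 - 21) = (5*I*√113)*(-155 - 21) = (5*I*√113)*(-176) = -880*I*√113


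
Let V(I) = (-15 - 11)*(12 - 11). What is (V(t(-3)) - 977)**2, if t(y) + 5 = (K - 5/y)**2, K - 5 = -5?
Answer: 1006009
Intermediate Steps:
K = 0 (K = 5 - 5 = 0)
t(y) = -5 + 25/y**2 (t(y) = -5 + (0 - 5/y)**2 = -5 + (-5/y)**2 = -5 + 25/y**2)
V(I) = -26 (V(I) = -26*1 = -26)
(V(t(-3)) - 977)**2 = (-26 - 977)**2 = (-1003)**2 = 1006009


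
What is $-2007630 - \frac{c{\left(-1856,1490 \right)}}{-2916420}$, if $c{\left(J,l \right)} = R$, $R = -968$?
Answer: $- \frac{1463773071392}{729105} \approx -2.0076 \cdot 10^{6}$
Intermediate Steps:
$c{\left(J,l \right)} = -968$
$-2007630 - \frac{c{\left(-1856,1490 \right)}}{-2916420} = -2007630 - - \frac{968}{-2916420} = -2007630 - \left(-968\right) \left(- \frac{1}{2916420}\right) = -2007630 - \frac{242}{729105} = - \frac{1463773071392}{729105}$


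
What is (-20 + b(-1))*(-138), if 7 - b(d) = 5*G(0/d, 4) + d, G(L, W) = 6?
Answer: 5796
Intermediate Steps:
b(d) = -23 - d (b(d) = 7 - (5*6 + d) = 7 - (30 + d) = 7 + (-30 - d) = -23 - d)
(-20 + b(-1))*(-138) = (-20 + (-23 - 1*(-1)))*(-138) = (-20 + (-23 + 1))*(-138) = (-20 - 22)*(-138) = -42*(-138) = 5796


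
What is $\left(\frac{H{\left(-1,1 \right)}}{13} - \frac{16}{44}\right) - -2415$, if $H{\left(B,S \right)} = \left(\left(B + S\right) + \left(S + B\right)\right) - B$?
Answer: $\frac{345304}{143} \approx 2414.7$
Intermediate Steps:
$H{\left(B,S \right)} = B + 2 S$ ($H{\left(B,S \right)} = \left(\left(B + S\right) + \left(B + S\right)\right) - B = \left(2 B + 2 S\right) - B = B + 2 S$)
$\left(\frac{H{\left(-1,1 \right)}}{13} - \frac{16}{44}\right) - -2415 = \left(\frac{-1 + 2 \cdot 1}{13} - \frac{16}{44}\right) - -2415 = \left(\left(-1 + 2\right) \frac{1}{13} - \frac{4}{11}\right) + 2415 = \left(1 \cdot \frac{1}{13} - \frac{4}{11}\right) + 2415 = \left(\frac{1}{13} - \frac{4}{11}\right) + 2415 = - \frac{41}{143} + 2415 = \frac{345304}{143}$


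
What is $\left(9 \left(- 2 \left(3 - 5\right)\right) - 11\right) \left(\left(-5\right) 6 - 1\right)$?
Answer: $-775$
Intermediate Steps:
$\left(9 \left(- 2 \left(3 - 5\right)\right) - 11\right) \left(\left(-5\right) 6 - 1\right) = \left(9 \left(\left(-2\right) \left(-2\right)\right) - 11\right) \left(-30 - 1\right) = \left(9 \cdot 4 - 11\right) \left(-31\right) = \left(36 - 11\right) \left(-31\right) = 25 \left(-31\right) = -775$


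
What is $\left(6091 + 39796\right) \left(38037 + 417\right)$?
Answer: $1764538698$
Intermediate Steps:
$\left(6091 + 39796\right) \left(38037 + 417\right) = 45887 \cdot 38454 = 1764538698$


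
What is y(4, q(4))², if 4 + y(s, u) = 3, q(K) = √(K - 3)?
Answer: 1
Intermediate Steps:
q(K) = √(-3 + K)
y(s, u) = -1 (y(s, u) = -4 + 3 = -1)
y(4, q(4))² = (-1)² = 1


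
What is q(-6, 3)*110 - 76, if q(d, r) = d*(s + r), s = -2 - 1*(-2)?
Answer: -2056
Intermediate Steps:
s = 0 (s = -2 + 2 = 0)
q(d, r) = d*r (q(d, r) = d*(0 + r) = d*r)
q(-6, 3)*110 - 76 = -6*3*110 - 76 = -18*110 - 76 = -1980 - 76 = -2056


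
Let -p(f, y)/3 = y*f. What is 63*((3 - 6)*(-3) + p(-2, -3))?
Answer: -567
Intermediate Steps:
p(f, y) = -3*f*y (p(f, y) = -3*y*f = -3*f*y)
63*((3 - 6)*(-3) + p(-2, -3)) = 63*((3 - 6)*(-3) - 3*(-2)*(-3)) = 63*(-3*(-3) - 18) = 63*(9 - 18) = 63*(-9) = -567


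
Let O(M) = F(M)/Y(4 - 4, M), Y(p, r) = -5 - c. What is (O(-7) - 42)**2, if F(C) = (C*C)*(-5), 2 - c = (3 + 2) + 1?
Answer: 41209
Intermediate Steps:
c = -4 (c = 2 - ((3 + 2) + 1) = 2 - (5 + 1) = 2 - 1*6 = 2 - 6 = -4)
F(C) = -5*C**2 (F(C) = C**2*(-5) = -5*C**2)
Y(p, r) = -1 (Y(p, r) = -5 - 1*(-4) = -5 + 4 = -1)
O(M) = 5*M**2 (O(M) = -5*M**2/(-1) = -5*M**2*(-1) = 5*M**2)
(O(-7) - 42)**2 = (5*(-7)**2 - 42)**2 = (5*49 - 42)**2 = (245 - 42)**2 = 203**2 = 41209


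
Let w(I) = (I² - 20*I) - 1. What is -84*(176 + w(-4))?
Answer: -22764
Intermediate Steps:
w(I) = -1 + I² - 20*I
-84*(176 + w(-4)) = -84*(176 + (-1 + (-4)² - 20*(-4))) = -84*(176 + (-1 + 16 + 80)) = -84*(176 + 95) = -84*271 = -1*22764 = -22764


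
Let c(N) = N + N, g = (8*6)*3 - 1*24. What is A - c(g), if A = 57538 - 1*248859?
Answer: -191561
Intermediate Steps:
A = -191321 (A = 57538 - 248859 = -191321)
g = 120 (g = 48*3 - 24 = 144 - 24 = 120)
c(N) = 2*N
A - c(g) = -191321 - 2*120 = -191321 - 1*240 = -191321 - 240 = -191561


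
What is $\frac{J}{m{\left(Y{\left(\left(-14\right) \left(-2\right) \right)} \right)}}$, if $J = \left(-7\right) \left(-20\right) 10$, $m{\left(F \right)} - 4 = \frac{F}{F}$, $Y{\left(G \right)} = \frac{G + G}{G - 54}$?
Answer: $280$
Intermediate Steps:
$Y{\left(G \right)} = \frac{2 G}{-54 + G}$
$m{\left(F \right)} = 5$ ($m{\left(F \right)} = 4 + \frac{F}{F} = 4 + 1 = 5$)
$J = 1400$ ($J = 140 \cdot 10 = 1400$)
$\frac{J}{m{\left(Y{\left(\left(-14\right) \left(-2\right) \right)} \right)}} = \frac{1400}{5} = 1400 \cdot \frac{1}{5} = 280$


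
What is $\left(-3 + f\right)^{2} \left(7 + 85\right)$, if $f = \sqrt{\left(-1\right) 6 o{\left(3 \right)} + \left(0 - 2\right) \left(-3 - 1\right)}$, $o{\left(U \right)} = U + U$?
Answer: $-1748 - 1104 i \sqrt{7} \approx -1748.0 - 2920.9 i$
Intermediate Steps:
$o{\left(U \right)} = 2 U$
$f = 2 i \sqrt{7}$ ($f = \sqrt{\left(-1\right) 6 \cdot 2 \cdot 3 + \left(0 - 2\right) \left(-3 - 1\right)} = \sqrt{\left(-6\right) 6 - -8} = \sqrt{-36 + 8} = \sqrt{-28} = 2 i \sqrt{7} \approx 5.2915 i$)
$\left(-3 + f\right)^{2} \left(7 + 85\right) = \left(-3 + 2 i \sqrt{7}\right)^{2} \left(7 + 85\right) = \left(-3 + 2 i \sqrt{7}\right)^{2} \cdot 92 = 92 \left(-3 + 2 i \sqrt{7}\right)^{2}$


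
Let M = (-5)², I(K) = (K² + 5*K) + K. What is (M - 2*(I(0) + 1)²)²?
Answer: 529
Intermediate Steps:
I(K) = K² + 6*K
M = 25
(M - 2*(I(0) + 1)²)² = (25 - 2*(0*(6 + 0) + 1)²)² = (25 - 2*(0*6 + 1)²)² = (25 - 2*(0 + 1)²)² = (25 - 2*1²)² = (25 - 2*1)² = (25 - 2)² = 23² = 529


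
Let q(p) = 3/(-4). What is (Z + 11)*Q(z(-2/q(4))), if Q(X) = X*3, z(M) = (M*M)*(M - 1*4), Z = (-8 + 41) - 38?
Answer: -512/3 ≈ -170.67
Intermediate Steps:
q(p) = -3/4 (q(p) = 3*(-1/4) = -3/4)
Z = -5 (Z = 33 - 38 = -5)
z(M) = M**2*(-4 + M) (z(M) = M**2*(M - 4) = M**2*(-4 + M))
Q(X) = 3*X
(Z + 11)*Q(z(-2/q(4))) = (-5 + 11)*(3*((-2/(-3/4))**2*(-4 - 2/(-3/4)))) = 6*(3*((-2*(-4/3))**2*(-4 - 2*(-4/3)))) = 6*(3*((8/3)**2*(-4 + 8/3))) = 6*(3*((64/9)*(-4/3))) = 6*(3*(-256/27)) = 6*(-256/9) = -512/3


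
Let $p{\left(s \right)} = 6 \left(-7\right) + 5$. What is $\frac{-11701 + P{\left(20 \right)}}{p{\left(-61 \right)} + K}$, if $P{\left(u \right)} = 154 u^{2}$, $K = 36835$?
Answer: $\frac{16633}{12266} \approx 1.356$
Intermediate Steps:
$p{\left(s \right)} = -37$ ($p{\left(s \right)} = -42 + 5 = -37$)
$\frac{-11701 + P{\left(20 \right)}}{p{\left(-61 \right)} + K} = \frac{-11701 + 154 \cdot 20^{2}}{-37 + 36835} = \frac{-11701 + 154 \cdot 400}{36798} = \left(-11701 + 61600\right) \frac{1}{36798} = 49899 \cdot \frac{1}{36798} = \frac{16633}{12266}$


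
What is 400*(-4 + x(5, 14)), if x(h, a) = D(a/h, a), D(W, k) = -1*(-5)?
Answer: 400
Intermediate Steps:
D(W, k) = 5
x(h, a) = 5
400*(-4 + x(5, 14)) = 400*(-4 + 5) = 400*1 = 400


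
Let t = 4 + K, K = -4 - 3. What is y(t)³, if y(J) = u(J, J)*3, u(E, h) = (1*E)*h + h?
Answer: 5832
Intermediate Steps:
K = -7
u(E, h) = h + E*h (u(E, h) = E*h + h = h + E*h)
t = -3 (t = 4 - 7 = -3)
y(J) = 3*J*(1 + J) (y(J) = (J*(1 + J))*3 = 3*J*(1 + J))
y(t)³ = (3*(-3)*(1 - 3))³ = (3*(-3)*(-2))³ = 18³ = 5832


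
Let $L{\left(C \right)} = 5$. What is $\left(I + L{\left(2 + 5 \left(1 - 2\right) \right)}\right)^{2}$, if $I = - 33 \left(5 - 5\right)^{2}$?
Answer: $25$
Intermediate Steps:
$I = 0$ ($I = - 33 \cdot 0^{2} = \left(-33\right) 0 = 0$)
$\left(I + L{\left(2 + 5 \left(1 - 2\right) \right)}\right)^{2} = \left(0 + 5\right)^{2} = 5^{2} = 25$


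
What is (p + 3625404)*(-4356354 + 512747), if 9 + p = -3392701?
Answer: -894384287258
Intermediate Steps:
p = -3392710 (p = -9 - 3392701 = -3392710)
(p + 3625404)*(-4356354 + 512747) = (-3392710 + 3625404)*(-4356354 + 512747) = 232694*(-3843607) = -894384287258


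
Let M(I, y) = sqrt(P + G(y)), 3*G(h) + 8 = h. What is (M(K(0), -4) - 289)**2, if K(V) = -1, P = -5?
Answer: 83512 - 1734*I ≈ 83512.0 - 1734.0*I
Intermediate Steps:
G(h) = -8/3 + h/3
M(I, y) = sqrt(-23/3 + y/3) (M(I, y) = sqrt(-5 + (-8/3 + y/3)) = sqrt(-23/3 + y/3))
(M(K(0), -4) - 289)**2 = (sqrt(-69 + 3*(-4))/3 - 289)**2 = (sqrt(-69 - 12)/3 - 289)**2 = (sqrt(-81)/3 - 289)**2 = ((9*I)/3 - 289)**2 = (3*I - 289)**2 = (-289 + 3*I)**2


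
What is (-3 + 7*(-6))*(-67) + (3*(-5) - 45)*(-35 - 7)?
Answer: 5535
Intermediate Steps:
(-3 + 7*(-6))*(-67) + (3*(-5) - 45)*(-35 - 7) = (-3 - 42)*(-67) + (-15 - 45)*(-42) = -45*(-67) - 60*(-42) = 3015 + 2520 = 5535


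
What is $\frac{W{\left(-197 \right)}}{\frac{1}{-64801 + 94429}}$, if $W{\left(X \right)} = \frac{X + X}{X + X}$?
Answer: $29628$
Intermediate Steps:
$W{\left(X \right)} = 1$ ($W{\left(X \right)} = \frac{2 X}{2 X} = 2 X \frac{1}{2 X} = 1$)
$\frac{W{\left(-197 \right)}}{\frac{1}{-64801 + 94429}} = 1 \frac{1}{\frac{1}{-64801 + 94429}} = 1 \frac{1}{\frac{1}{29628}} = 1 \cdot 29628 = 29628$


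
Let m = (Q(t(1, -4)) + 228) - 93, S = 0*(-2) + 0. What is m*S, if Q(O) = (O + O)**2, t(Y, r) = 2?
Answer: 0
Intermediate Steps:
S = 0 (S = 0 + 0 = 0)
Q(O) = 4*O**2 (Q(O) = (2*O)**2 = 4*O**2)
m = 151 (m = (4*2**2 + 228) - 93 = (4*4 + 228) - 93 = (16 + 228) - 93 = 244 - 93 = 151)
m*S = 151*0 = 0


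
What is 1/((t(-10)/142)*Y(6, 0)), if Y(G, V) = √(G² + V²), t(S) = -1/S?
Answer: 710/3 ≈ 236.67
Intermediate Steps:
1/((t(-10)/142)*Y(6, 0)) = 1/((-1/(-10)/142)*√(6² + 0²)) = 1/((-1*(-⅒)*(1/142))*√(36 + 0)) = 1/(((⅒)*(1/142))*√36) = 1/((1/1420)*6) = 1/(3/710) = 710/3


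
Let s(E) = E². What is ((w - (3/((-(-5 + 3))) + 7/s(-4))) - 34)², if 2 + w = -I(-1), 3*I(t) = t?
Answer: 3258025/2304 ≈ 1414.1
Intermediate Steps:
I(t) = t/3
w = -5/3 (w = -2 - (-1)/3 = -2 - 1*(-⅓) = -2 + ⅓ = -5/3 ≈ -1.6667)
((w - (3/((-(-5 + 3))) + 7/s(-4))) - 34)² = ((-5/3 - (3/((-(-5 + 3))) + 7/((-4)²))) - 34)² = ((-5/3 - (3/((-1*(-2))) + 7/16)) - 34)² = ((-5/3 - (3/2 + 7*(1/16))) - 34)² = ((-5/3 - (3*(½) + 7/16)) - 34)² = ((-5/3 - (3/2 + 7/16)) - 34)² = ((-5/3 - 1*31/16) - 34)² = ((-5/3 - 31/16) - 34)² = (-173/48 - 34)² = (-1805/48)² = 3258025/2304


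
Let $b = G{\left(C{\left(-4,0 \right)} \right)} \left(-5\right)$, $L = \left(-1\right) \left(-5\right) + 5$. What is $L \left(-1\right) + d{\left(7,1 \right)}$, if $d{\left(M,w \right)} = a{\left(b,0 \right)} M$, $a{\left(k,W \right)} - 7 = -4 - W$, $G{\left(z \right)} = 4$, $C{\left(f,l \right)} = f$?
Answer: $11$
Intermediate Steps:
$L = 10$ ($L = 5 + 5 = 10$)
$b = -20$ ($b = 4 \left(-5\right) = -20$)
$a{\left(k,W \right)} = 3 - W$ ($a{\left(k,W \right)} = 7 - \left(4 + W\right) = 3 - W$)
$d{\left(M,w \right)} = 3 M$ ($d{\left(M,w \right)} = \left(3 - 0\right) M = \left(3 + 0\right) M = 3 M$)
$L \left(-1\right) + d{\left(7,1 \right)} = 10 \left(-1\right) + 3 \cdot 7 = -10 + 21 = 11$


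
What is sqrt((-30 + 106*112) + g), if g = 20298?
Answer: 2*sqrt(8035) ≈ 179.28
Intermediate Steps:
sqrt((-30 + 106*112) + g) = sqrt((-30 + 106*112) + 20298) = sqrt((-30 + 11872) + 20298) = sqrt(11842 + 20298) = sqrt(32140) = 2*sqrt(8035)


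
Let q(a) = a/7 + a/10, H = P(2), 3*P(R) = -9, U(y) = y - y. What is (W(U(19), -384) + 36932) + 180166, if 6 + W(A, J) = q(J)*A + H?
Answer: 217089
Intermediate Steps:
U(y) = 0
P(R) = -3 (P(R) = (⅓)*(-9) = -3)
H = -3
q(a) = 17*a/70 (q(a) = a*(⅐) + a*(⅒) = a/7 + a/10 = 17*a/70)
W(A, J) = -9 + 17*A*J/70 (W(A, J) = -6 + ((17*J/70)*A - 3) = -6 + (17*A*J/70 - 3) = -6 + (-3 + 17*A*J/70) = -9 + 17*A*J/70)
(W(U(19), -384) + 36932) + 180166 = ((-9 + (17/70)*0*(-384)) + 36932) + 180166 = ((-9 + 0) + 36932) + 180166 = (-9 + 36932) + 180166 = 36923 + 180166 = 217089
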